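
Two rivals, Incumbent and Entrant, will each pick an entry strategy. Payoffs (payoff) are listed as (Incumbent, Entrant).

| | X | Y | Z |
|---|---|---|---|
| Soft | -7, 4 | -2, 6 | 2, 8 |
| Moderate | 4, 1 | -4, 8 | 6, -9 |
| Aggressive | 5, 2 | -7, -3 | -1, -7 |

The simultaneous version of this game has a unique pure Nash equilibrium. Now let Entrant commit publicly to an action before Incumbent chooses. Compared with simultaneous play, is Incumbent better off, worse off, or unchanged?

worse off

Backward induction with Entrant moving first.
- X → Incumbent plays Aggressive (best of -7, 4, 5); Entrant gets 2.
- Y → Incumbent plays Soft (best of -2, -4, -7); Entrant gets 6.
- Z → Incumbent plays Moderate (best of 2, 6, -1); Entrant gets -9.
Maximizing over 2, 6, -9, Entrant chooses Y. Subgame-perfect outcome: (Soft, Y) with payoffs (-2, 6).
For the simultaneous game, intersect best replies.
Incumbent's best replies: X→Aggressive; Y→Soft; Z→Moderate.
Entrant's best replies: Soft→Z; Moderate→Y; Aggressive→X.
Only (Aggressive, X) has each player best-responding; Nash payoffs (5, 2).
Incumbent earns -2 sequentially versus 5 at the Nash outcome: worse off.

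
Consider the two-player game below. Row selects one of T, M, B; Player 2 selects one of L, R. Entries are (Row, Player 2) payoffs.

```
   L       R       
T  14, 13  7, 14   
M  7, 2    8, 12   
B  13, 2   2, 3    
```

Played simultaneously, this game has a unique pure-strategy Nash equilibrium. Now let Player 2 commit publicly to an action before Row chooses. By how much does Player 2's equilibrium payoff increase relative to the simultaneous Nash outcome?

Solve by backward induction (Player 2 leads).
- L: Row compares 14, 7, 13 and picks T; Player 2 would get 13.
- R: Row compares 7, 8, 2 and picks M; Player 2 would get 12.
Among 13, 12, the best is 13 at L. Subgame-perfect outcome: (T, L) with payoffs (14, 13).
For the simultaneous game, intersect best replies.
Row's best replies: L→T; R→M.
Player 2's best replies: T→R; M→R; B→R.
The unique mutual best reply is (M, R), giving (8, 12).
Player 2's commitment gain: 13 − 12 = 1.

1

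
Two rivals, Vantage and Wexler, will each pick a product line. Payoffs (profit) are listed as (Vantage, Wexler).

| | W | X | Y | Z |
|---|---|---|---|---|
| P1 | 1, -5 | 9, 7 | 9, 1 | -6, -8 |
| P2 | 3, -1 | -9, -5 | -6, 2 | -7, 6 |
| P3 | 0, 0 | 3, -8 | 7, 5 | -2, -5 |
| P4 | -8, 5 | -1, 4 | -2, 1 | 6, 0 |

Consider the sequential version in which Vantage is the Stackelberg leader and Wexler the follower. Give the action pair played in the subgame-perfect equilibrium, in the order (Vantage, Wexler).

Backward induction with Vantage moving first.
- P1 → Wexler plays X (best of -5, 7, 1, -8); Vantage gets 9.
- P2 → Wexler plays Z (best of -1, -5, 2, 6); Vantage gets -7.
- P3 → Wexler plays Y (best of 0, -8, 5, -5); Vantage gets 7.
- P4 → Wexler plays W (best of 5, 4, 1, 0); Vantage gets -8.
Maximizing over 9, -7, 7, -8, Vantage chooses P1. Subgame-perfect outcome: (P1, X) with payoffs (9, 7).

(P1, X)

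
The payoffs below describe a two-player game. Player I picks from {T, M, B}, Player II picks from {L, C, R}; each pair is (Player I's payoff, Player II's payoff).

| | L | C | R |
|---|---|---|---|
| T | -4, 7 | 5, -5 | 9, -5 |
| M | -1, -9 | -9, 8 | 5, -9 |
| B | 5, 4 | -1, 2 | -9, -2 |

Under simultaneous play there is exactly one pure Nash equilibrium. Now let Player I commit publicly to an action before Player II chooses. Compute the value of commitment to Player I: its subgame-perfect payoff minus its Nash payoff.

Player II best-responds to each possible Player I move:
- T → Player II plays L (best of 7, -5, -5); Player I gets -4.
- M → Player II plays C (best of -9, 8, -9); Player I gets -9.
- B → Player II plays L (best of 4, 2, -2); Player I gets 5.
Among -4, -9, 5, the best is 5 at B. Subgame-perfect outcome: (B, L) with payoffs (5, 4).
Now find the simultaneous Nash equilibrium.
Player I's best replies: L→B; C→T; R→T.
Player II's best replies: T→L; M→C; B→L.
The unique mutual best reply is (B, L), giving (5, 4).
Player I's commitment gain: 5 − 5 = 0.

0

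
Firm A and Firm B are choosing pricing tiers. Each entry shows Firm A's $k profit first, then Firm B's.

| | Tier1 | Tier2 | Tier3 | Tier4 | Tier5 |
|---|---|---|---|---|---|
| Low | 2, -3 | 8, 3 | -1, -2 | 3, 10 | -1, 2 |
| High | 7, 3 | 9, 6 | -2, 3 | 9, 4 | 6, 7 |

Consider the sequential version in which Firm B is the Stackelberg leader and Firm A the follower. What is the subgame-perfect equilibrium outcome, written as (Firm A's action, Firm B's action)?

(High, Tier5)

Firm A best-responds to each possible Firm B move:
- Tier1 → Firm A plays High (best of 2, 7); Firm B gets 3.
- Tier2 → Firm A plays High (best of 8, 9); Firm B gets 6.
- Tier3 → Firm A plays Low (best of -1, -2); Firm B gets -2.
- Tier4 → Firm A plays High (best of 3, 9); Firm B gets 4.
- Tier5 → Firm A plays High (best of -1, 6); Firm B gets 7.
Firm B's induced payoffs are 3, 6, -2, 4, 7, so Firm B commits to Tier5. Subgame-perfect outcome: (High, Tier5) with payoffs (6, 7).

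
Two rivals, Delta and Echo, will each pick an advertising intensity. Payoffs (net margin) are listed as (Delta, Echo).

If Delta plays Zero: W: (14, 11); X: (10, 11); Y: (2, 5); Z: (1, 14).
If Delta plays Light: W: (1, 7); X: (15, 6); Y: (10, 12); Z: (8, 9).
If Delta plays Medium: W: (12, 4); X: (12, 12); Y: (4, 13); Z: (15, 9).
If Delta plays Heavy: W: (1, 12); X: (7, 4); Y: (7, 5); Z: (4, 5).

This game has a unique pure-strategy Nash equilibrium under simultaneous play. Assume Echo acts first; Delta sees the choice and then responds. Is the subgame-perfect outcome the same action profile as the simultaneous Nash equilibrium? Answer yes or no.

yes

Delta best-responds to each possible Echo move:
- W: Delta compares 14, 1, 12, 1 and picks Zero; Echo would get 11.
- X: Delta compares 10, 15, 12, 7 and picks Light; Echo would get 6.
- Y: Delta compares 2, 10, 4, 7 and picks Light; Echo would get 12.
- Z: Delta compares 1, 8, 15, 4 and picks Medium; Echo would get 9.
Maximizing over 11, 6, 12, 9, Echo chooses Y. Subgame-perfect outcome: (Light, Y) with payoffs (10, 12).
Now find the simultaneous Nash equilibrium.
Delta's best replies: W→Zero; X→Light; Y→Light; Z→Medium.
Echo's best replies: Zero→Z; Light→Y; Medium→Y; Heavy→W.
Only (Light, Y) has each player best-responding; Nash payoffs (10, 12).
Sequential outcome (Light, Y) coincides with the Nash profile (Light, Y).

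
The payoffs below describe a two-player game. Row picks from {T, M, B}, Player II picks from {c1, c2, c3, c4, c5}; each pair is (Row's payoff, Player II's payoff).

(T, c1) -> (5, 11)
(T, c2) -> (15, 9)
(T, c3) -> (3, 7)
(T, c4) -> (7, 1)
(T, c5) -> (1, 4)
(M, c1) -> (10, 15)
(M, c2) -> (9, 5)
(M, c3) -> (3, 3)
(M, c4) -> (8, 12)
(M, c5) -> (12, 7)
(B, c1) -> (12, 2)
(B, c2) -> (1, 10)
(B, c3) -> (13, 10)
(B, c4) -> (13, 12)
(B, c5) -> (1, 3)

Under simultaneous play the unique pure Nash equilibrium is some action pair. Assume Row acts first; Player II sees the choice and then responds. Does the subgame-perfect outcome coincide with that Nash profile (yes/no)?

yes

Solve by backward induction (Row leads).
- T: Player II compares 11, 9, 7, 1, 4 and picks c1; Row would get 5.
- M: Player II compares 15, 5, 3, 12, 7 and picks c1; Row would get 10.
- B: Player II compares 2, 10, 10, 12, 3 and picks c4; Row would get 13.
Maximizing over 5, 10, 13, Row chooses B. Subgame-perfect outcome: (B, c4) with payoffs (13, 12).
Now find the simultaneous Nash equilibrium.
Row's best replies: c1→B; c2→T; c3→B; c4→B; c5→M.
Player II's best replies: T→c1; M→c1; B→c4.
Only (B, c4) has each player best-responding; Nash payoffs (13, 12).
Sequential outcome (B, c4) coincides with the Nash profile (B, c4).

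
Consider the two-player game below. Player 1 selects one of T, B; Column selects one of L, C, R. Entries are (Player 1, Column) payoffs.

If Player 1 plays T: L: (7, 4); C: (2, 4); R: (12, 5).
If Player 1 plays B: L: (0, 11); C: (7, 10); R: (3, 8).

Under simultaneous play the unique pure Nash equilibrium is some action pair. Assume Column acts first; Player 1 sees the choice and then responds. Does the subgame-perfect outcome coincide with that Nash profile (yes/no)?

Solve by backward induction (Column leads).
- L: Player 1 compares 7, 0 and picks T; Column would get 4.
- C: Player 1 compares 2, 7 and picks B; Column would get 10.
- R: Player 1 compares 12, 3 and picks T; Column would get 5.
Column's induced payoffs are 4, 10, 5, so Column commits to C. Subgame-perfect outcome: (B, C) with payoffs (7, 10).
For the simultaneous game, intersect best replies.
Player 1's best replies: L→T; C→B; R→T.
Column's best replies: T→R; B→L.
Only (T, R) has each player best-responding; Nash payoffs (12, 5).
Sequential outcome (B, C) differs from the Nash profile (T, R).

no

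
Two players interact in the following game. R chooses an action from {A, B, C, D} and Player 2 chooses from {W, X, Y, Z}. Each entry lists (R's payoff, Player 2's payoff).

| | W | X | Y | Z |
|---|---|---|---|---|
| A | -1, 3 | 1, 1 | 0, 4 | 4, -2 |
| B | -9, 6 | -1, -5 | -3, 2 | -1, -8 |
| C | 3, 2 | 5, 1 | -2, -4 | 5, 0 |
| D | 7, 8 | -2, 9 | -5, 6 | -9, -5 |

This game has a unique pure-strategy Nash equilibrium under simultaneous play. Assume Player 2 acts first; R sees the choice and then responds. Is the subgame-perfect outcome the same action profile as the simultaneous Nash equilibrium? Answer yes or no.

no

Solve by backward induction (Player 2 leads).
- W: R compares -1, -9, 3, 7 and picks D; Player 2 would get 8.
- X: R compares 1, -1, 5, -2 and picks C; Player 2 would get 1.
- Y: R compares 0, -3, -2, -5 and picks A; Player 2 would get 4.
- Z: R compares 4, -1, 5, -9 and picks C; Player 2 would get 0.
Among 8, 1, 4, 0, the best is 8 at W. Subgame-perfect outcome: (D, W) with payoffs (7, 8).
Under simultaneous play:
R's best replies: W→D; X→C; Y→A; Z→C.
Player 2's best replies: A→Y; B→W; C→W; D→X.
Only (A, Y) has each player best-responding; Nash payoffs (0, 4).
Sequential outcome (D, W) differs from the Nash profile (A, Y).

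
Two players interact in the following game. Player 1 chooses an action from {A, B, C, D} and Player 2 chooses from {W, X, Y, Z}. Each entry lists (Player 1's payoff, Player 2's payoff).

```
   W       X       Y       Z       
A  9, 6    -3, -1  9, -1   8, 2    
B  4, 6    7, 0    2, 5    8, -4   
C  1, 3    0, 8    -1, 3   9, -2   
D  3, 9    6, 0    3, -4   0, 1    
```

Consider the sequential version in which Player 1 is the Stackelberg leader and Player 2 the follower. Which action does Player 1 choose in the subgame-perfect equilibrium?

Solve by backward induction (Player 1 leads).
- A → Player 2 plays W (best of 6, -1, -1, 2); Player 1 gets 9.
- B → Player 2 plays W (best of 6, 0, 5, -4); Player 1 gets 4.
- C → Player 2 plays X (best of 3, 8, 3, -2); Player 1 gets 0.
- D → Player 2 plays W (best of 9, 0, -4, 1); Player 1 gets 3.
Maximizing over 9, 4, 0, 3, Player 1 chooses A. Subgame-perfect outcome: (A, W) with payoffs (9, 6).

A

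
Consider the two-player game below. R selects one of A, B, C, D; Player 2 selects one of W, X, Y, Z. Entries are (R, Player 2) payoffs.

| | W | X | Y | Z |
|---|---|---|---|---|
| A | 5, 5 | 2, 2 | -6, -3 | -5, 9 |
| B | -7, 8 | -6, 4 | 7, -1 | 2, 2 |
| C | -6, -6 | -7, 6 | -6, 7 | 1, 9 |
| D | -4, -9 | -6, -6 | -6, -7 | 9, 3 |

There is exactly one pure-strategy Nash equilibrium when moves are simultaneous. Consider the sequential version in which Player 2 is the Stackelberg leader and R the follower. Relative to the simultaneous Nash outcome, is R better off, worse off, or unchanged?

worse off

Solve by backward induction (Player 2 leads).
- W → R plays A (best of 5, -7, -6, -4); Player 2 gets 5.
- X → R plays A (best of 2, -6, -7, -6); Player 2 gets 2.
- Y → R plays B (best of -6, 7, -6, -6); Player 2 gets -1.
- Z → R plays D (best of -5, 2, 1, 9); Player 2 gets 3.
Among 5, 2, -1, 3, the best is 5 at W. Subgame-perfect outcome: (A, W) with payoffs (5, 5).
Under simultaneous play:
R's best replies: W→A; X→A; Y→B; Z→D.
Player 2's best replies: A→Z; B→W; C→Z; D→Z.
The unique mutual best reply is (D, Z), giving (9, 3).
R earns 5 sequentially versus 9 at the Nash outcome: worse off.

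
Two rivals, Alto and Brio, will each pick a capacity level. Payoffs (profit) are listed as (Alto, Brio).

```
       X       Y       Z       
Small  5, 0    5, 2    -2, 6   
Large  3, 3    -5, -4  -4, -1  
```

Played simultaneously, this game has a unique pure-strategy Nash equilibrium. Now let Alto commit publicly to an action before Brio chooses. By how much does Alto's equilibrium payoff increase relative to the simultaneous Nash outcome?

5

Backward induction with Alto moving first.
- Small: BR = Z, leader payoff -2.
- Large: BR = X, leader payoff 3.
Maximizing over -2, 3, Alto chooses Large. Subgame-perfect outcome: (Large, X) with payoffs (3, 3).
Now find the simultaneous Nash equilibrium.
Alto's best replies: X→Small; Y→Small; Z→Small.
Brio's best replies: Small→Z; Large→X.
Only (Small, Z) has each player best-responding; Nash payoffs (-2, 6).
Alto's commitment gain: 3 − -2 = 5.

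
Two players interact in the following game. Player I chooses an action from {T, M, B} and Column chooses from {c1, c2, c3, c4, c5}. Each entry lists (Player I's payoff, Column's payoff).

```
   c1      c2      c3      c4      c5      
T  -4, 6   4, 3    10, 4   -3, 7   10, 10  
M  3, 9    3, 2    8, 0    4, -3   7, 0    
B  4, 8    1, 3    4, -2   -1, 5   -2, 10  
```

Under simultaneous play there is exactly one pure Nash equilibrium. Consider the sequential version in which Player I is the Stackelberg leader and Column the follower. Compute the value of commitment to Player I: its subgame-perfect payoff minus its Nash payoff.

Backward induction with Player I moving first.
- T: Column compares 6, 3, 4, 7, 10 and picks c5; Player I would get 10.
- M: Column compares 9, 2, 0, -3, 0 and picks c1; Player I would get 3.
- B: Column compares 8, 3, -2, 5, 10 and picks c5; Player I would get -2.
Among 10, 3, -2, the best is 10 at T. Subgame-perfect outcome: (T, c5) with payoffs (10, 10).
Under simultaneous play:
Player I's best replies: c1→B; c2→T; c3→T; c4→M; c5→T.
Column's best replies: T→c5; M→c1; B→c5.
The unique mutual best reply is (T, c5), giving (10, 10).
Player I's commitment gain: 10 − 10 = 0.

0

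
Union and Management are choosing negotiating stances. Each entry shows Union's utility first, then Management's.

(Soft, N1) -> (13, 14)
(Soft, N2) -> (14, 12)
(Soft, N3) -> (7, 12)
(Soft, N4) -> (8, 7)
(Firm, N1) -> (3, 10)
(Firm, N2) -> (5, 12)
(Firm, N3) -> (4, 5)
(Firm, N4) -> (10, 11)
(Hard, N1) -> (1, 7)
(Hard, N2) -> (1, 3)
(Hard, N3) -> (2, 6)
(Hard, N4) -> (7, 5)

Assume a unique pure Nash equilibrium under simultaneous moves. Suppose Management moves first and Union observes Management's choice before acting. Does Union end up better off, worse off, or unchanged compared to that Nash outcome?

unchanged

Work backward from Union's decision.
- N1 → Union plays Soft (best of 13, 3, 1); Management gets 14.
- N2 → Union plays Soft (best of 14, 5, 1); Management gets 12.
- N3 → Union plays Soft (best of 7, 4, 2); Management gets 12.
- N4 → Union plays Firm (best of 8, 10, 7); Management gets 11.
Management's induced payoffs are 14, 12, 12, 11, so Management commits to N1. Subgame-perfect outcome: (Soft, N1) with payoffs (13, 14).
For the simultaneous game, intersect best replies.
Union's best replies: N1→Soft; N2→Soft; N3→Soft; N4→Firm.
Management's best replies: Soft→N1; Firm→N2; Hard→N1.
The unique mutual best reply is (Soft, N1), giving (13, 14).
Union earns 13 sequentially versus 13 at the Nash outcome: unchanged.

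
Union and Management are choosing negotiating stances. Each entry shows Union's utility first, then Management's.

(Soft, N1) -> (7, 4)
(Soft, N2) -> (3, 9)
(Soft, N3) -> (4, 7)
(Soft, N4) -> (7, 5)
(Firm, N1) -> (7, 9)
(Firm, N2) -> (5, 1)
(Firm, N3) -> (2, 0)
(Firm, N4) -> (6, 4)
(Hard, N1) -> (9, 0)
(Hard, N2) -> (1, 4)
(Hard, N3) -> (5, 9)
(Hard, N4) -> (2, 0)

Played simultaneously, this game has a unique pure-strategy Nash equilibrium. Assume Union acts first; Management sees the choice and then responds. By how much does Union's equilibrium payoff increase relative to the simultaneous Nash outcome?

Solve by backward induction (Union leads).
- Soft: Management compares 4, 9, 7, 5 and picks N2; Union would get 3.
- Firm: Management compares 9, 1, 0, 4 and picks N1; Union would get 7.
- Hard: Management compares 0, 4, 9, 0 and picks N3; Union would get 5.
Maximizing over 3, 7, 5, Union chooses Firm. Subgame-perfect outcome: (Firm, N1) with payoffs (7, 9).
For the simultaneous game, intersect best replies.
Union's best replies: N1→Hard; N2→Firm; N3→Hard; N4→Soft.
Management's best replies: Soft→N2; Firm→N1; Hard→N3.
The unique mutual best reply is (Hard, N3), giving (5, 9).
Union's commitment gain: 7 − 5 = 2.

2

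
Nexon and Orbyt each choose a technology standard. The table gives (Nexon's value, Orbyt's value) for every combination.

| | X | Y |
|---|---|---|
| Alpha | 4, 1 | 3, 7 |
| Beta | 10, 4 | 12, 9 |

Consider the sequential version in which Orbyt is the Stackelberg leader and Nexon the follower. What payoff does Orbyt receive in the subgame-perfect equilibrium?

Solve by backward induction (Orbyt leads).
- X: BR = Beta, leader payoff 4.
- Y: BR = Beta, leader payoff 9.
Maximizing over 4, 9, Orbyt chooses Y. Subgame-perfect outcome: (Beta, Y) with payoffs (12, 9).

9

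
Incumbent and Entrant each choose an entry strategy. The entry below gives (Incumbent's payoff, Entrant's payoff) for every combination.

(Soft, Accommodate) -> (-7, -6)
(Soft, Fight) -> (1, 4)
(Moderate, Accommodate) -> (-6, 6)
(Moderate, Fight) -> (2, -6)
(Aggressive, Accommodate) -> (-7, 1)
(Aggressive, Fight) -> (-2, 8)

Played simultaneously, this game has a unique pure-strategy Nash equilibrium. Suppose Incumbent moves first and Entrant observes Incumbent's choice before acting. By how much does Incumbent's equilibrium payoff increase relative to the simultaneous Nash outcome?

7

Work backward from Entrant's decision.
- Soft → Entrant plays Fight (best of -6, 4); Incumbent gets 1.
- Moderate → Entrant plays Accommodate (best of 6, -6); Incumbent gets -6.
- Aggressive → Entrant plays Fight (best of 1, 8); Incumbent gets -2.
Maximizing over 1, -6, -2, Incumbent chooses Soft. Subgame-perfect outcome: (Soft, Fight) with payoffs (1, 4).
Now find the simultaneous Nash equilibrium.
Incumbent's best replies: Accommodate→Moderate; Fight→Moderate.
Entrant's best replies: Soft→Fight; Moderate→Accommodate; Aggressive→Fight.
The unique mutual best reply is (Moderate, Accommodate), giving (-6, 6).
Incumbent's commitment gain: 1 − -6 = 7.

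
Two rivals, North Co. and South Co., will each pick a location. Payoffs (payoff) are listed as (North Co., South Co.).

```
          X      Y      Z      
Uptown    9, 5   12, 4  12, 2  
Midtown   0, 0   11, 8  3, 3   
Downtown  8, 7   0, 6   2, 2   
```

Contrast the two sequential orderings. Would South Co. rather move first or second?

second

If North Co. leads: South Co.'s best replies are Uptown→X, Midtown→Y, Downtown→X; North Co.'s induced payoffs 9, 11, 8; outcome (Midtown, Y), payoffs (11, 8).
If South Co. leads: North Co.'s best replies are X→Uptown, Y→Uptown, Z→Uptown; South Co.'s induced payoffs 5, 4, 2; outcome (Uptown, X), payoffs (9, 5).
South Co. gets 5 moving first and 8 moving second, so South Co. prefers to move second.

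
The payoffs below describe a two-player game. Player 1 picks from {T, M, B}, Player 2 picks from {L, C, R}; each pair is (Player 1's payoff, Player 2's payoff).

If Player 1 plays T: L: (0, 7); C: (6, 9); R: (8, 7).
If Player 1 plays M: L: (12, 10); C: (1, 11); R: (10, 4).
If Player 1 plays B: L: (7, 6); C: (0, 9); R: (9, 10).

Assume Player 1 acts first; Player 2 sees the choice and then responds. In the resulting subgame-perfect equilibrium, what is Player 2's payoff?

10

Work backward from Player 2's decision.
- T: BR = C, leader payoff 6.
- M: BR = C, leader payoff 1.
- B: BR = R, leader payoff 9.
Player 1's induced payoffs are 6, 1, 9, so Player 1 commits to B. Subgame-perfect outcome: (B, R) with payoffs (9, 10).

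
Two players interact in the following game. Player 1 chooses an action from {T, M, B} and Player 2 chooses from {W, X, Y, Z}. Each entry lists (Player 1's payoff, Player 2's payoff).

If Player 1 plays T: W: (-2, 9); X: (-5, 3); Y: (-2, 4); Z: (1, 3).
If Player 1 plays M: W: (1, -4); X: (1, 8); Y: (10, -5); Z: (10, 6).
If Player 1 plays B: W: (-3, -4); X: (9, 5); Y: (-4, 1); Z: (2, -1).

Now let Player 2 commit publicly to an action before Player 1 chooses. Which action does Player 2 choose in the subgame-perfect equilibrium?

Solve by backward induction (Player 2 leads).
- W: BR = M, leader payoff -4.
- X: BR = B, leader payoff 5.
- Y: BR = M, leader payoff -5.
- Z: BR = M, leader payoff 6.
Among -4, 5, -5, 6, the best is 6 at Z. Subgame-perfect outcome: (M, Z) with payoffs (10, 6).

Z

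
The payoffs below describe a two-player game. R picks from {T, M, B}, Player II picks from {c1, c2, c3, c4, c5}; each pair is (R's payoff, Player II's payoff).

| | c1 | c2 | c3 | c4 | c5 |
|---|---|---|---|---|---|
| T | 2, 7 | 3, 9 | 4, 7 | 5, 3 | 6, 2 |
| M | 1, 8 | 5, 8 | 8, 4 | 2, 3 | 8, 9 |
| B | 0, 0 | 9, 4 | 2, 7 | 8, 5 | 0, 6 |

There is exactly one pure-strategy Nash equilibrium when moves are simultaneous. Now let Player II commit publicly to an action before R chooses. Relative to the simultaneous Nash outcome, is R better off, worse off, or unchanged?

Solve by backward induction (Player II leads).
- c1: BR = T, leader payoff 7.
- c2: BR = B, leader payoff 4.
- c3: BR = M, leader payoff 4.
- c4: BR = B, leader payoff 5.
- c5: BR = M, leader payoff 9.
Among 7, 4, 4, 5, 9, the best is 9 at c5. Subgame-perfect outcome: (M, c5) with payoffs (8, 9).
Under simultaneous play:
R's best replies: c1→T; c2→B; c3→M; c4→B; c5→M.
Player II's best replies: T→c2; M→c5; B→c3.
The unique mutual best reply is (M, c5), giving (8, 9).
R earns 8 sequentially versus 8 at the Nash outcome: unchanged.

unchanged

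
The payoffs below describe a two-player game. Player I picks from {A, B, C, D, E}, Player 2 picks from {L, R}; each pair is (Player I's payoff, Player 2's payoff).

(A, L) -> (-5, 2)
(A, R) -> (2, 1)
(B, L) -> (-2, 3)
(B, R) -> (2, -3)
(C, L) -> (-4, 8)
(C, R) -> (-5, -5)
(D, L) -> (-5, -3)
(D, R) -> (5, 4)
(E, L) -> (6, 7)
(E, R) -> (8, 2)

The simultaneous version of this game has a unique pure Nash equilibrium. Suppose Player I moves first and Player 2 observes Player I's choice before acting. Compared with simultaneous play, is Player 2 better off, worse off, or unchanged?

unchanged

Solve by backward induction (Player I leads).
- A: BR = L, leader payoff -5.
- B: BR = L, leader payoff -2.
- C: BR = L, leader payoff -4.
- D: BR = R, leader payoff 5.
- E: BR = L, leader payoff 6.
Among -5, -2, -4, 5, 6, the best is 6 at E. Subgame-perfect outcome: (E, L) with payoffs (6, 7).
Now find the simultaneous Nash equilibrium.
Player I's best replies: L→E; R→E.
Player 2's best replies: A→L; B→L; C→L; D→R; E→L.
The unique mutual best reply is (E, L), giving (6, 7).
Player 2 earns 7 sequentially versus 7 at the Nash outcome: unchanged.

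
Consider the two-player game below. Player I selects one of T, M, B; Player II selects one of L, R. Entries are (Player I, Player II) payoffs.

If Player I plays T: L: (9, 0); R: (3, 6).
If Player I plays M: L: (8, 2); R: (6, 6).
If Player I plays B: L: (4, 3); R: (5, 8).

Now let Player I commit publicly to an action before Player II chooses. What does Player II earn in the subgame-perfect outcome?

Work backward from Player II's decision.
- T: BR = R, leader payoff 3.
- M: BR = R, leader payoff 6.
- B: BR = R, leader payoff 5.
Maximizing over 3, 6, 5, Player I chooses M. Subgame-perfect outcome: (M, R) with payoffs (6, 6).

6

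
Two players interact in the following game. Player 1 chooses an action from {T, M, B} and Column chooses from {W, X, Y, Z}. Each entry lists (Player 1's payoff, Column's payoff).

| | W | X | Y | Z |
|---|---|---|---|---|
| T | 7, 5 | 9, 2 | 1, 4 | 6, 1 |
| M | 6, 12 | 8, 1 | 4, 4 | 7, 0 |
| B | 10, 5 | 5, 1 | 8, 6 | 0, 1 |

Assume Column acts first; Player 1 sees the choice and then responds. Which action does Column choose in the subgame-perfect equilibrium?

Work backward from Player 1's decision.
- W: BR = B, leader payoff 5.
- X: BR = T, leader payoff 2.
- Y: BR = B, leader payoff 6.
- Z: BR = M, leader payoff 0.
Column's induced payoffs are 5, 2, 6, 0, so Column commits to Y. Subgame-perfect outcome: (B, Y) with payoffs (8, 6).

Y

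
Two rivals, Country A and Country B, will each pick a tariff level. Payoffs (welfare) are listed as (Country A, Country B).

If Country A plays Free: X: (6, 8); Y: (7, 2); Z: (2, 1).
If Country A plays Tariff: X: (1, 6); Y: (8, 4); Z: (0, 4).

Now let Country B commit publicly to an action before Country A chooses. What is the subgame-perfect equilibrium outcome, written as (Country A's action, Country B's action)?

(Free, X)

Backward induction with Country B moving first.
- X: BR = Free, leader payoff 8.
- Y: BR = Tariff, leader payoff 4.
- Z: BR = Free, leader payoff 1.
Among 8, 4, 1, the best is 8 at X. Subgame-perfect outcome: (Free, X) with payoffs (6, 8).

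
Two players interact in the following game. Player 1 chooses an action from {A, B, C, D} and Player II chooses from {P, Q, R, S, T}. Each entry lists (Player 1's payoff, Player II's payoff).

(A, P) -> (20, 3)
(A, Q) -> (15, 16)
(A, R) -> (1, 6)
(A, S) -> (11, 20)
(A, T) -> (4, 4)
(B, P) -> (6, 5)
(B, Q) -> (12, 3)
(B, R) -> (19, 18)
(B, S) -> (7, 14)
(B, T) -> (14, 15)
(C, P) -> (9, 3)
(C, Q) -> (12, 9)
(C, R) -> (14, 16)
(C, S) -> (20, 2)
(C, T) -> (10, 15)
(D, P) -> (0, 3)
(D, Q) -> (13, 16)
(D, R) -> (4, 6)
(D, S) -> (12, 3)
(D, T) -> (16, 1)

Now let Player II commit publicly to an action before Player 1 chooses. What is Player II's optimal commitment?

Backward induction with Player II moving first.
- P: Player 1 compares 20, 6, 9, 0 and picks A; Player II would get 3.
- Q: Player 1 compares 15, 12, 12, 13 and picks A; Player II would get 16.
- R: Player 1 compares 1, 19, 14, 4 and picks B; Player II would get 18.
- S: Player 1 compares 11, 7, 20, 12 and picks C; Player II would get 2.
- T: Player 1 compares 4, 14, 10, 16 and picks D; Player II would get 1.
Maximizing over 3, 16, 18, 2, 1, Player II chooses R. Subgame-perfect outcome: (B, R) with payoffs (19, 18).

R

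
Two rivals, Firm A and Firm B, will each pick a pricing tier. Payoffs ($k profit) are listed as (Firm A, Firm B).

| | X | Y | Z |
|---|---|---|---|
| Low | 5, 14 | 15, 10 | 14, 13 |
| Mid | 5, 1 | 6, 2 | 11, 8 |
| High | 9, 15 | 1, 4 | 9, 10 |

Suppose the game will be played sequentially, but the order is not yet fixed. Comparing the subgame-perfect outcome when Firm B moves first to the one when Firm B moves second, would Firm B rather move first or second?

first

If Firm A leads: Firm B's best replies are Low→X, Mid→Z, High→X; Firm A's induced payoffs 5, 11, 9; outcome (Mid, Z), payoffs (11, 8).
If Firm B leads: Firm A's best replies are X→High, Y→Low, Z→Low; Firm B's induced payoffs 15, 10, 13; outcome (High, X), payoffs (9, 15).
Firm B gets 15 moving first and 8 moving second, so Firm B prefers to move first.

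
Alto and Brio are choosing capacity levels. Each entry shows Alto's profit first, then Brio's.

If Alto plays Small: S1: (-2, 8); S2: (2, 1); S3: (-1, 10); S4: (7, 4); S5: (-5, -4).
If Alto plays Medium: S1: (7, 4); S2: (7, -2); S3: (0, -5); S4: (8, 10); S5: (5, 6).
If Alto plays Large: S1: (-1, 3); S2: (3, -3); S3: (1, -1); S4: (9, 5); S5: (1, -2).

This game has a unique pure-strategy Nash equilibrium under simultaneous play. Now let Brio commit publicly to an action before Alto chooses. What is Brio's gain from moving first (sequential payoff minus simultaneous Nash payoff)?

Backward induction with Brio moving first.
- S1 → Alto plays Medium (best of -2, 7, -1); Brio gets 4.
- S2 → Alto plays Medium (best of 2, 7, 3); Brio gets -2.
- S3 → Alto plays Large (best of -1, 0, 1); Brio gets -1.
- S4 → Alto plays Large (best of 7, 8, 9); Brio gets 5.
- S5 → Alto plays Medium (best of -5, 5, 1); Brio gets 6.
Among 4, -2, -1, 5, 6, the best is 6 at S5. Subgame-perfect outcome: (Medium, S5) with payoffs (5, 6).
Under simultaneous play:
Alto's best replies: S1→Medium; S2→Medium; S3→Large; S4→Large; S5→Medium.
Brio's best replies: Small→S3; Medium→S4; Large→S4.
The unique mutual best reply is (Large, S4), giving (9, 5).
Brio's commitment gain: 6 − 5 = 1.

1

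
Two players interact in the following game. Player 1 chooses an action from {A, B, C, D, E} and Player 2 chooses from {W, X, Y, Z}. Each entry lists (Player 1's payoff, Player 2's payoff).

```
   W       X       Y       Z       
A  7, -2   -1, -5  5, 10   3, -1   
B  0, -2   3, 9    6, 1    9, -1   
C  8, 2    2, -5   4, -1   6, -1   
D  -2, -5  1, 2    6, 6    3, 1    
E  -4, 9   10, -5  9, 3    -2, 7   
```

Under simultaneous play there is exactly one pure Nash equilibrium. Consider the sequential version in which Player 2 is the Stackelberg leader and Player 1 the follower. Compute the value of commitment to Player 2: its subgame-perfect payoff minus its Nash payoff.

Work backward from Player 1's decision.
- W: Player 1 compares 7, 0, 8, -2, -4 and picks C; Player 2 would get 2.
- X: Player 1 compares -1, 3, 2, 1, 10 and picks E; Player 2 would get -5.
- Y: Player 1 compares 5, 6, 4, 6, 9 and picks E; Player 2 would get 3.
- Z: Player 1 compares 3, 9, 6, 3, -2 and picks B; Player 2 would get -1.
Among 2, -5, 3, -1, the best is 3 at Y. Subgame-perfect outcome: (E, Y) with payoffs (9, 3).
Under simultaneous play:
Player 1's best replies: W→C; X→E; Y→E; Z→B.
Player 2's best replies: A→Y; B→X; C→W; D→Y; E→W.
The unique mutual best reply is (C, W), giving (8, 2).
Player 2's commitment gain: 3 − 2 = 1.

1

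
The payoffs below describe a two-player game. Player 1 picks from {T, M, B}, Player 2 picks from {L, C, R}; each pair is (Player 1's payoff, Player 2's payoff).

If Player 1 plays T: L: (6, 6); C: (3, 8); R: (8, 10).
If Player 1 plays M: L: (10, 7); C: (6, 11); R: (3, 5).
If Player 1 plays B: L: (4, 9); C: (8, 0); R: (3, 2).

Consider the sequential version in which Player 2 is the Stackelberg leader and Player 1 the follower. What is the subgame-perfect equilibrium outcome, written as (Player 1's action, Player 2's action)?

(T, R)

Backward induction with Player 2 moving first.
- L → Player 1 plays M (best of 6, 10, 4); Player 2 gets 7.
- C → Player 1 plays B (best of 3, 6, 8); Player 2 gets 0.
- R → Player 1 plays T (best of 8, 3, 3); Player 2 gets 10.
Maximizing over 7, 0, 10, Player 2 chooses R. Subgame-perfect outcome: (T, R) with payoffs (8, 10).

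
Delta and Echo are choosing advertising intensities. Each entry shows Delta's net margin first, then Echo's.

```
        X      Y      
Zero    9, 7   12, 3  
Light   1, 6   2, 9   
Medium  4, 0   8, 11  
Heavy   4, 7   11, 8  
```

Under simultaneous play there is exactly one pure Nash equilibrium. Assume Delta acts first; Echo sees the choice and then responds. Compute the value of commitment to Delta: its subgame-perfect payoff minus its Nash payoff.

2

Echo best-responds to each possible Delta move:
- Zero: Echo compares 7, 3 and picks X; Delta would get 9.
- Light: Echo compares 6, 9 and picks Y; Delta would get 2.
- Medium: Echo compares 0, 11 and picks Y; Delta would get 8.
- Heavy: Echo compares 7, 8 and picks Y; Delta would get 11.
Delta's induced payoffs are 9, 2, 8, 11, so Delta commits to Heavy. Subgame-perfect outcome: (Heavy, Y) with payoffs (11, 8).
Now find the simultaneous Nash equilibrium.
Delta's best replies: X→Zero; Y→Zero.
Echo's best replies: Zero→X; Light→Y; Medium→Y; Heavy→Y.
The unique mutual best reply is (Zero, X), giving (9, 7).
Delta's commitment gain: 11 − 9 = 2.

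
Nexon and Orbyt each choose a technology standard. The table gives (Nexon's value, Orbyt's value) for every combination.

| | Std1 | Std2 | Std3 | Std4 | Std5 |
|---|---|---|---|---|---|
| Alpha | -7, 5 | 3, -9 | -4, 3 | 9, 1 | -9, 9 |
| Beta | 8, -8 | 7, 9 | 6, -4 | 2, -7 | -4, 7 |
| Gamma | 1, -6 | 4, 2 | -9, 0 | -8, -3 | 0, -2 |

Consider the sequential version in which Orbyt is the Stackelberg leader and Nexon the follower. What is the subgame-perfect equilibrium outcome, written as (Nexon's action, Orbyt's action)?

(Beta, Std2)

Solve by backward induction (Orbyt leads).
- Std1 → Nexon plays Beta (best of -7, 8, 1); Orbyt gets -8.
- Std2 → Nexon plays Beta (best of 3, 7, 4); Orbyt gets 9.
- Std3 → Nexon plays Beta (best of -4, 6, -9); Orbyt gets -4.
- Std4 → Nexon plays Alpha (best of 9, 2, -8); Orbyt gets 1.
- Std5 → Nexon plays Gamma (best of -9, -4, 0); Orbyt gets -2.
Orbyt's induced payoffs are -8, 9, -4, 1, -2, so Orbyt commits to Std2. Subgame-perfect outcome: (Beta, Std2) with payoffs (7, 9).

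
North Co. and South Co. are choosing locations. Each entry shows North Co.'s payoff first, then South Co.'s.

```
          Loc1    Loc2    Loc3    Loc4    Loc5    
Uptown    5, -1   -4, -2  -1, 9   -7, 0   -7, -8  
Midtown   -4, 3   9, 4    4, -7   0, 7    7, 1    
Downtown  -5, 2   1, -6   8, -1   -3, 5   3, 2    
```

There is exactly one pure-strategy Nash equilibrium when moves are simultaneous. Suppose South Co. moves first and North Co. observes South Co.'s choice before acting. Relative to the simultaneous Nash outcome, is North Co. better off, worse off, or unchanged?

unchanged

Solve by backward induction (South Co. leads).
- Loc1: North Co. compares 5, -4, -5 and picks Uptown; South Co. would get -1.
- Loc2: North Co. compares -4, 9, 1 and picks Midtown; South Co. would get 4.
- Loc3: North Co. compares -1, 4, 8 and picks Downtown; South Co. would get -1.
- Loc4: North Co. compares -7, 0, -3 and picks Midtown; South Co. would get 7.
- Loc5: North Co. compares -7, 7, 3 and picks Midtown; South Co. would get 1.
South Co.'s induced payoffs are -1, 4, -1, 7, 1, so South Co. commits to Loc4. Subgame-perfect outcome: (Midtown, Loc4) with payoffs (0, 7).
For the simultaneous game, intersect best replies.
North Co.'s best replies: Loc1→Uptown; Loc2→Midtown; Loc3→Downtown; Loc4→Midtown; Loc5→Midtown.
South Co.'s best replies: Uptown→Loc3; Midtown→Loc4; Downtown→Loc4.
The unique mutual best reply is (Midtown, Loc4), giving (0, 7).
North Co. earns 0 sequentially versus 0 at the Nash outcome: unchanged.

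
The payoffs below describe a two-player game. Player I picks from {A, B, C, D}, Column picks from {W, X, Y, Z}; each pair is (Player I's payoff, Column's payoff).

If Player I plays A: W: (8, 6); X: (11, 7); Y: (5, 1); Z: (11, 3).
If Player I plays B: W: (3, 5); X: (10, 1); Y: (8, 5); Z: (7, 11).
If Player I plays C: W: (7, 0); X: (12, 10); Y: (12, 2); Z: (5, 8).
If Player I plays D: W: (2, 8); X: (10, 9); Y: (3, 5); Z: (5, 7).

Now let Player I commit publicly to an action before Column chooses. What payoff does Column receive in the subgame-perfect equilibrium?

Column best-responds to each possible Player I move:
- A: BR = X, leader payoff 11.
- B: BR = Z, leader payoff 7.
- C: BR = X, leader payoff 12.
- D: BR = X, leader payoff 10.
Maximizing over 11, 7, 12, 10, Player I chooses C. Subgame-perfect outcome: (C, X) with payoffs (12, 10).

10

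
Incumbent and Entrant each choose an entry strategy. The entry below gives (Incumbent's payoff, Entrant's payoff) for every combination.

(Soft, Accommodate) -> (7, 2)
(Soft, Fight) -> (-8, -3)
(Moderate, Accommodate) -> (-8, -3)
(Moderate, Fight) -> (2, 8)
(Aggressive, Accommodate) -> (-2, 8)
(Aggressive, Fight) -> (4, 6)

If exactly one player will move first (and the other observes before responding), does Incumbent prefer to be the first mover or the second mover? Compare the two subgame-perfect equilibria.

first

If Incumbent leads: Entrant's best replies are Soft→Accommodate, Moderate→Fight, Aggressive→Accommodate; Incumbent's induced payoffs 7, 2, -2; outcome (Soft, Accommodate), payoffs (7, 2).
If Entrant leads: Incumbent's best replies are Accommodate→Soft, Fight→Aggressive; Entrant's induced payoffs 2, 6; outcome (Aggressive, Fight), payoffs (4, 6).
Incumbent gets 7 moving first and 4 moving second, so Incumbent prefers to move first.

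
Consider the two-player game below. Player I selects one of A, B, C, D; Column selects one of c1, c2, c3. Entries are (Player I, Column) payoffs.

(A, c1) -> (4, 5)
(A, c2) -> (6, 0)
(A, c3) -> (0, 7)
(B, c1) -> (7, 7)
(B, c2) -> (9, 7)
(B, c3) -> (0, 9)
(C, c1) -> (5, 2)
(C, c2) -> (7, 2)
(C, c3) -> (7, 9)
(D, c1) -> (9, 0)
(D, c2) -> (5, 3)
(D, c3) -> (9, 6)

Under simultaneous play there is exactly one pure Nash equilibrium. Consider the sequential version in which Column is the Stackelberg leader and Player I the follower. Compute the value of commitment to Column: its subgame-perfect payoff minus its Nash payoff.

Player I best-responds to each possible Column move:
- c1 → Player I plays D (best of 4, 7, 5, 9); Column gets 0.
- c2 → Player I plays B (best of 6, 9, 7, 5); Column gets 7.
- c3 → Player I plays D (best of 0, 0, 7, 9); Column gets 6.
Column's induced payoffs are 0, 7, 6, so Column commits to c2. Subgame-perfect outcome: (B, c2) with payoffs (9, 7).
Under simultaneous play:
Player I's best replies: c1→D; c2→B; c3→D.
Column's best replies: A→c3; B→c3; C→c3; D→c3.
The unique mutual best reply is (D, c3), giving (9, 6).
Column's commitment gain: 7 − 6 = 1.

1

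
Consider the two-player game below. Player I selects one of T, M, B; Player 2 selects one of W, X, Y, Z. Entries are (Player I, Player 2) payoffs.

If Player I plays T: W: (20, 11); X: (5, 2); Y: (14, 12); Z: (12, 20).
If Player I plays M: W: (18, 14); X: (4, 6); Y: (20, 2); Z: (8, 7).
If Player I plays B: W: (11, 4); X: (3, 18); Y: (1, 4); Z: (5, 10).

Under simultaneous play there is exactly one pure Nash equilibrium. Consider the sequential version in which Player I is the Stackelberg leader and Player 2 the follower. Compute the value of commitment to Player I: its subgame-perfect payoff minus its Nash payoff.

6

Solve by backward induction (Player I leads).
- T: BR = Z, leader payoff 12.
- M: BR = W, leader payoff 18.
- B: BR = X, leader payoff 3.
Player I's induced payoffs are 12, 18, 3, so Player I commits to M. Subgame-perfect outcome: (M, W) with payoffs (18, 14).
Under simultaneous play:
Player I's best replies: W→T; X→T; Y→M; Z→T.
Player 2's best replies: T→Z; M→W; B→X.
The unique mutual best reply is (T, Z), giving (12, 20).
Player I's commitment gain: 18 − 12 = 6.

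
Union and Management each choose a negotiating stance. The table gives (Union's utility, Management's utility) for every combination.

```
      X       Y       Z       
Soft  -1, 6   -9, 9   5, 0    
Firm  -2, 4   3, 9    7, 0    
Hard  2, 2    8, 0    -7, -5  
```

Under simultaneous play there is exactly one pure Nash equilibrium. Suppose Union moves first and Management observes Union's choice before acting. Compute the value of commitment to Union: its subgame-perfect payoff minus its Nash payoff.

1

Backward induction with Union moving first.
- Soft: Management compares 6, 9, 0 and picks Y; Union would get -9.
- Firm: Management compares 4, 9, 0 and picks Y; Union would get 3.
- Hard: Management compares 2, 0, -5 and picks X; Union would get 2.
Union's induced payoffs are -9, 3, 2, so Union commits to Firm. Subgame-perfect outcome: (Firm, Y) with payoffs (3, 9).
Now find the simultaneous Nash equilibrium.
Union's best replies: X→Hard; Y→Hard; Z→Firm.
Management's best replies: Soft→Y; Firm→Y; Hard→X.
Only (Hard, X) has each player best-responding; Nash payoffs (2, 2).
Union's commitment gain: 3 − 2 = 1.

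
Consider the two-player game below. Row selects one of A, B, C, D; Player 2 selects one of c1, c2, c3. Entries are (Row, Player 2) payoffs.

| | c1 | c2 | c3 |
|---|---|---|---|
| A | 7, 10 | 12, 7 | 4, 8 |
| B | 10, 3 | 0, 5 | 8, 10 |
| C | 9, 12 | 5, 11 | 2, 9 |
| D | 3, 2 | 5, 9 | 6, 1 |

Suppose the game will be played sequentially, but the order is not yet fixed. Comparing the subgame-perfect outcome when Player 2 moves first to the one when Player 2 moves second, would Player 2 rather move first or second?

If Row leads: Player 2's best replies are A→c1, B→c3, C→c1, D→c2; Row's induced payoffs 7, 8, 9, 5; outcome (C, c1), payoffs (9, 12).
If Player 2 leads: Row's best replies are c1→B, c2→A, c3→B; Player 2's induced payoffs 3, 7, 10; outcome (B, c3), payoffs (8, 10).
Player 2 gets 10 moving first and 12 moving second, so Player 2 prefers to move second.

second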